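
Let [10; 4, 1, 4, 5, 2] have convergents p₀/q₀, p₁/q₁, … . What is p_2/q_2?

51/5

Using pₖ = aₖpₖ₋₁ + pₖ₋₂, qₖ = aₖqₖ₋₁ + qₖ₋₂ (with p₋₁=1, p₋₂=0, q₋₁=0, q₋₂=1):
  k=0: a=10, p=10, q=1
  k=1: a=4, p=41, q=4
  k=2: a=1, p=51, q=5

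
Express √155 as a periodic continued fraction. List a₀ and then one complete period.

a₀ = ⌊√155⌋ = 12.
With m₀=0, d₀=1 and mₖ₊₁ = dₖaₖ − mₖ, dₖ₊₁ = (n − mₖ₊₁²)/dₖ, aₖ₊₁ = ⌊(a₀+mₖ₊₁)/dₖ₊₁⌋:
  k=1: m=12, d=11, a=2
  k=2: m=10, d=5, a=4
  k=3: m=10, d=11, a=2
  k=4: m=12, d=1, a=24
d=1 and a=2a₀=24 at k=4, so the next step gives (m, d) = (12, 11) again — its k=1 value — and the period has length 4.

[12; 2, 4, 2, 24]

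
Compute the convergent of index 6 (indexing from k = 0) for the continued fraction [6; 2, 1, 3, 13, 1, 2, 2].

Using pₖ = aₖpₖ₋₁ + pₖ₋₂, qₖ = aₖqₖ₋₁ + qₖ₋₂ (with p₋₁=1, p₋₂=0, q₋₁=0, q₋₂=1):
  k=0: a=6, p=6, q=1
  k=1: a=2, p=13, q=2
  k=2: a=1, p=19, q=3
  k=3: a=3, p=70, q=11
  k=4: a=13, p=929, q=146
  k=5: a=1, p=999, q=157
  k=6: a=2, p=2927, q=460

2927/460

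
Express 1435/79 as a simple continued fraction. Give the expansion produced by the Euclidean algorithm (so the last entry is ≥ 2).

[18; 6, 13]

1435 = 18×79 + 13
79 = 6×13 + 1
13 = 13×1 + 0  (stop)
So 1435/79 = [18; 6, 13].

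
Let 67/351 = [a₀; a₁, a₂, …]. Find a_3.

67 = 0·351 + 67   →  a_0 = 0
351 = 5·67 + 16   →  a_1 = 5
67 = 4·16 + 3   →  a_2 = 4
16 = 5·3 + 1   →  a_3 = 5

5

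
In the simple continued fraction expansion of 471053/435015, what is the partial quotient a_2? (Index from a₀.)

14

471053 = 1·435015 + 36038   →  a_0 = 1
435015 = 12·36038 + 2559   →  a_1 = 12
36038 = 14·2559 + 212   →  a_2 = 14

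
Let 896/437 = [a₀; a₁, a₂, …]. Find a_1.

19

896 = 2·437 + 22   →  a_0 = 2
437 = 19·22 + 19   →  a_1 = 19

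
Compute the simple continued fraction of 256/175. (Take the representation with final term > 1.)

[1; 2, 6, 4, 3]

256 = 1·175 + 81
175 = 2·81 + 13
81 = 6·13 + 3
13 = 4·3 + 1
3 = 3·1 + 0  (stop)
So 256/175 = [1; 2, 6, 4, 3].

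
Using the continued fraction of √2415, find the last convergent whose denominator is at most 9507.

236671/4816

√2415 = [49; 7, 98, …] (period length 2).
Convergents:
  p_0/q_0 = 49/1
  p_1/q_1 = 344/7
  p_2/q_2 = 33761/687
  p_3/q_3 = 236671/4816
  p_4/q_4 = 23227519/472655
q_3 = 4816 ≤ 9507 < 472655 = q_4, so the answer is 236671/4816.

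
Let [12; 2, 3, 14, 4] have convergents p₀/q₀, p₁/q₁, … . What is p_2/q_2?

Using pₖ = aₖpₖ₋₁ + pₖ₋₂, qₖ = aₖqₖ₋₁ + qₖ₋₂ (with p₋₁=1, p₋₂=0, q₋₁=0, q₋₂=1):
  k=0: a=12, p=12, q=1
  k=1: a=2, p=25, q=2
  k=2: a=3, p=87, q=7

87/7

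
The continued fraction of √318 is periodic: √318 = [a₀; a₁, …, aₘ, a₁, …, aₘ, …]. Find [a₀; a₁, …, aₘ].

a₀ = ⌊√318⌋ = 17.
With m₀=0, d₀=1 and mₖ₊₁ = dₖaₖ − mₖ, dₖ₊₁ = (n − mₖ₊₁²)/dₖ, aₖ₊₁ = ⌊(a₀+mₖ₊₁)/dₖ₊₁⌋:
  k=1: m=17, d=29, a=1
  k=2: m=12, d=6, a=4
  k=3: m=12, d=29, a=1
  k=4: m=17, d=1, a=34
d=1 and a=2a₀=34 at k=4, so the next step gives (m, d) = (17, 29) again — its k=1 value — and the period has length 4.

[17; 1, 4, 1, 34]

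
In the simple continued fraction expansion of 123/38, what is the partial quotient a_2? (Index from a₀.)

123 = 3·38 + 9   →  a_0 = 3
38 = 4·9 + 2   →  a_1 = 4
9 = 4·2 + 1   →  a_2 = 4

4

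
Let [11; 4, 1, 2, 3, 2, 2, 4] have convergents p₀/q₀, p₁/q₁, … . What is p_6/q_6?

Using pₖ = aₖpₖ₋₁ + pₖ₋₂, qₖ = aₖqₖ₋₁ + qₖ₋₂ (with p₋₁=1, p₋₂=0, q₋₁=0, q₋₂=1):
  k=0: a=11, p=11, q=1
  k=1: a=4, p=45, q=4
  k=2: a=1, p=56, q=5
  k=3: a=2, p=157, q=14
  k=4: a=3, p=527, q=47
  k=5: a=2, p=1211, q=108
  k=6: a=2, p=2949, q=263

2949/263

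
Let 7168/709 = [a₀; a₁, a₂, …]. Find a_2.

7168 = 10·709 + 78   →  a_0 = 10
709 = 9·78 + 7   →  a_1 = 9
78 = 11·7 + 1   →  a_2 = 11

11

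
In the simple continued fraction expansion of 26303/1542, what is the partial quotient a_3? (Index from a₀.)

14

26303 = 17·1542 + 89   →  a_0 = 17
1542 = 17·89 + 29   →  a_1 = 17
89 = 3·29 + 2   →  a_2 = 3
29 = 14·2 + 1   →  a_3 = 14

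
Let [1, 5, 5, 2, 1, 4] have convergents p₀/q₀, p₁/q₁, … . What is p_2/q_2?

Using pₖ = aₖpₖ₋₁ + pₖ₋₂, qₖ = aₖqₖ₋₁ + qₖ₋₂ (with p₋₁=1, p₋₂=0, q₋₁=0, q₋₂=1):
  k=0: a=1, p=1, q=1
  k=1: a=5, p=6, q=5
  k=2: a=5, p=31, q=26

31/26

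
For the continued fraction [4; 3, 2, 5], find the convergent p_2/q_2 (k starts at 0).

30/7

Using pₖ = aₖpₖ₋₁ + pₖ₋₂, qₖ = aₖqₖ₋₁ + qₖ₋₂ (with p₋₁=1, p₋₂=0, q₋₁=0, q₋₂=1):
  k=0: a=4, p=4, q=1
  k=1: a=3, p=13, q=3
  k=2: a=2, p=30, q=7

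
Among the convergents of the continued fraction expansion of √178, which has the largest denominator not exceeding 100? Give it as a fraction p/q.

√178 = [13; 2, 1, 12, 1, 2, 26, …] (period length 6).
Convergents:
  p_0/q_0 = 13/1
  p_1/q_1 = 27/2
  p_2/q_2 = 40/3
  p_3/q_3 = 507/38
  p_4/q_4 = 547/41
  p_5/q_5 = 1601/120
q_4 = 41 ≤ 100 < 120 = q_5, so the answer is 547/41.

547/41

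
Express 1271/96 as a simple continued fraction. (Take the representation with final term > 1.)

[13; 4, 5, 1, 3]

1271 = 13·96 + 23
96 = 4·23 + 4
23 = 5·4 + 3
4 = 1·3 + 1
3 = 3·1 + 0  (stop)
So 1271/96 = [13; 4, 5, 1, 3].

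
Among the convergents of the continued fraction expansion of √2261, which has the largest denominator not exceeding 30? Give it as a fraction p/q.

951/20

√2261 = [47; 1, 1, 4, 1, 1, 94, …] (period length 6).
Convergents:
  p_0/q_0 = 47/1
  p_1/q_1 = 48/1
  p_2/q_2 = 95/2
  p_3/q_3 = 428/9
  p_4/q_4 = 523/11
  p_5/q_5 = 951/20
  p_6/q_6 = 89917/1891
q_5 = 20 ≤ 30 < 1891 = q_6, so the answer is 951/20.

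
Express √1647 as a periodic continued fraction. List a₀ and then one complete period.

[40; 1, 1, 2, 1, 1, 80]

a₀ = ⌊√1647⌋ = 40.
With m₀=0, d₀=1 and mₖ₊₁ = dₖaₖ − mₖ, dₖ₊₁ = (n − mₖ₊₁²)/dₖ, aₖ₊₁ = ⌊(a₀+mₖ₊₁)/dₖ₊₁⌋:
  k=1: m=40, d=47, a=1
  k=2: m=7, d=34, a=1
  k=3: m=27, d=27, a=2
  k=4: m=27, d=34, a=1
  k=5: m=7, d=47, a=1
  k=6: m=40, d=1, a=80
d=1 and a=2a₀=80 at k=6, so the next step gives (m, d) = (40, 47) again — its k=1 value — and the period has length 6.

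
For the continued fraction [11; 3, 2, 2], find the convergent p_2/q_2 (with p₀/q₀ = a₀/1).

79/7

Using pₖ = aₖpₖ₋₁ + pₖ₋₂, qₖ = aₖqₖ₋₁ + qₖ₋₂ (with p₋₁=1, p₋₂=0, q₋₁=0, q₋₂=1):
  k=0: a=11, p=11, q=1
  k=1: a=3, p=34, q=3
  k=2: a=2, p=79, q=7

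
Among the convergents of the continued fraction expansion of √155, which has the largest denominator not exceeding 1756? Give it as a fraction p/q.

√155 = [12; 2, 4, 2, 24, …] (period length 4).
Convergents:
  p_0/q_0 = 12/1
  p_1/q_1 = 25/2
  p_2/q_2 = 112/9
  p_3/q_3 = 249/20
  p_4/q_4 = 6088/489
  p_5/q_5 = 12425/998
  p_6/q_6 = 55788/4481
q_5 = 998 ≤ 1756 < 4481 = q_6, so the answer is 12425/998.

12425/998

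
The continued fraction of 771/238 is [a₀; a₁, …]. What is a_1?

4

771 = 3·238 + 57   →  a_0 = 3
238 = 4·57 + 10   →  a_1 = 4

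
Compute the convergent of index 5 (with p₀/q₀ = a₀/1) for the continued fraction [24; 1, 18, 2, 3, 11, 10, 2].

38296/1535

Using pₖ = aₖpₖ₋₁ + pₖ₋₂, qₖ = aₖqₖ₋₁ + qₖ₋₂ (with p₋₁=1, p₋₂=0, q₋₁=0, q₋₂=1):
  k=0: a=24, p=24, q=1
  k=1: a=1, p=25, q=1
  k=2: a=18, p=474, q=19
  k=3: a=2, p=973, q=39
  k=4: a=3, p=3393, q=136
  k=5: a=11, p=38296, q=1535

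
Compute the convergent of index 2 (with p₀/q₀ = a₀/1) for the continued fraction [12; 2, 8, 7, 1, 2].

Using pₖ = aₖpₖ₋₁ + pₖ₋₂, qₖ = aₖqₖ₋₁ + qₖ₋₂ (with p₋₁=1, p₋₂=0, q₋₁=0, q₋₂=1):
  k=0: a=12, p=12, q=1
  k=1: a=2, p=25, q=2
  k=2: a=8, p=212, q=17

212/17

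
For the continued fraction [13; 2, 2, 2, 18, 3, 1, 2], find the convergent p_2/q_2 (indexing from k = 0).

67/5

Using pₖ = aₖpₖ₋₁ + pₖ₋₂, qₖ = aₖqₖ₋₁ + qₖ₋₂ (with p₋₁=1, p₋₂=0, q₋₁=0, q₋₂=1):
  k=0: a=13, p=13, q=1
  k=1: a=2, p=27, q=2
  k=2: a=2, p=67, q=5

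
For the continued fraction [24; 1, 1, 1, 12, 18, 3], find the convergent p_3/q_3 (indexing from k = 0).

Using pₖ = aₖpₖ₋₁ + pₖ₋₂, qₖ = aₖqₖ₋₁ + qₖ₋₂ (with p₋₁=1, p₋₂=0, q₋₁=0, q₋₂=1):
  k=0: a=24, p=24, q=1
  k=1: a=1, p=25, q=1
  k=2: a=1, p=49, q=2
  k=3: a=1, p=74, q=3

74/3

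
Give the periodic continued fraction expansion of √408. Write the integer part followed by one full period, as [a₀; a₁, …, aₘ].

a₀ = ⌊√408⌋ = 20.
With m₀=0, d₀=1 and mₖ₊₁ = dₖaₖ − mₖ, dₖ₊₁ = (n − mₖ₊₁²)/dₖ, aₖ₊₁ = ⌊(a₀+mₖ₊₁)/dₖ₊₁⌋:
  k=1: m=20, d=8, a=5
  k=2: m=20, d=1, a=40
d=1 and a=2a₀=40 at k=2, so the next step gives (m, d) = (20, 8) again — its k=1 value — and the period has length 2.

[20; 5, 40]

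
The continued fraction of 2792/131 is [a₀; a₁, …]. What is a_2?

2792 = 21·131 + 41   →  a_0 = 21
131 = 3·41 + 8   →  a_1 = 3
41 = 5·8 + 1   →  a_2 = 5

5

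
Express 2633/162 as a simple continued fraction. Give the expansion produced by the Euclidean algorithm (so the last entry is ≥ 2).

2633 = 16*162 + 41
162 = 3*41 + 39
41 = 1*39 + 2
39 = 19*2 + 1
2 = 2*1 + 0  (stop)
So 2633/162 = [16; 3, 1, 19, 2].

[16; 3, 1, 19, 2]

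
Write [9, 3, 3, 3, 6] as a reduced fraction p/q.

Fold from the inside: start with 6/1.
  3 + 1/6 = 19/6
  3 + 6/19 = 63/19
  3 + 19/63 = 208/63
  9 + 63/208 = 1935/208

1935/208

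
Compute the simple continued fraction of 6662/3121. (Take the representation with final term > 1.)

6662 = 2·3121 + 420
3121 = 7·420 + 181
420 = 2·181 + 58
181 = 3·58 + 7
58 = 8·7 + 2
7 = 3·2 + 1
2 = 2·1 + 0  (stop)
So 6662/3121 = [2; 7, 2, 3, 8, 3, 2].

[2; 7, 2, 3, 8, 3, 2]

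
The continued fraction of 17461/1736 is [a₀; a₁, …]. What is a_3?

3

17461 = 10·1736 + 101   →  a_0 = 10
1736 = 17·101 + 19   →  a_1 = 17
101 = 5·19 + 6   →  a_2 = 5
19 = 3·6 + 1   →  a_3 = 3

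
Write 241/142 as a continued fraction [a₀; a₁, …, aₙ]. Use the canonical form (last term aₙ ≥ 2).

241 = 1×142 + 99
142 = 1×99 + 43
99 = 2×43 + 13
43 = 3×13 + 4
13 = 3×4 + 1
4 = 4×1 + 0  (stop)
So 241/142 = [1; 1, 2, 3, 3, 4].

[1; 1, 2, 3, 3, 4]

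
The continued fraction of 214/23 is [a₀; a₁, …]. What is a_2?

214 = 9·23 + 7   →  a_0 = 9
23 = 3·7 + 2   →  a_1 = 3
7 = 3·2 + 1   →  a_2 = 3

3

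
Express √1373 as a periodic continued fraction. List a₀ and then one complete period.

[37; 18, 1, 1, 18, 74]

a₀ = ⌊√1373⌋ = 37.
With m₀=0, d₀=1 and mₖ₊₁ = dₖaₖ − mₖ, dₖ₊₁ = (n − mₖ₊₁²)/dₖ, aₖ₊₁ = ⌊(a₀+mₖ₊₁)/dₖ₊₁⌋:
  k=1: m=37, d=4, a=18
  k=2: m=35, d=37, a=1
  k=3: m=2, d=37, a=1
  k=4: m=35, d=4, a=18
  k=5: m=37, d=1, a=74
d=1 and a=2a₀=74 at k=5, so the next step gives (m, d) = (37, 4) again — its k=1 value — and the period has length 5.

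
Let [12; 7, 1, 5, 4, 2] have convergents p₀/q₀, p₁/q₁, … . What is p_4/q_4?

2377/196

Using pₖ = aₖpₖ₋₁ + pₖ₋₂, qₖ = aₖqₖ₋₁ + qₖ₋₂ (with p₋₁=1, p₋₂=0, q₋₁=0, q₋₂=1):
  k=0: a=12, p=12, q=1
  k=1: a=7, p=85, q=7
  k=2: a=1, p=97, q=8
  k=3: a=5, p=570, q=47
  k=4: a=4, p=2377, q=196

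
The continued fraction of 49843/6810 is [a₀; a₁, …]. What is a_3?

49843 = 7·6810 + 2173   →  a_0 = 7
6810 = 3·2173 + 291   →  a_1 = 3
2173 = 7·291 + 136   →  a_2 = 7
291 = 2·136 + 19   →  a_3 = 2

2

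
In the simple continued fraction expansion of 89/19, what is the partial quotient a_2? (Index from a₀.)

2

89 = 4·19 + 13   →  a_0 = 4
19 = 1·13 + 6   →  a_1 = 1
13 = 2·6 + 1   →  a_2 = 2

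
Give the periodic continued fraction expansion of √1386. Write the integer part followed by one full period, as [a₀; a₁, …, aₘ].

a₀ = ⌊√1386⌋ = 37.
With m₀=0, d₀=1 and mₖ₊₁ = dₖaₖ − mₖ, dₖ₊₁ = (n − mₖ₊₁²)/dₖ, aₖ₊₁ = ⌊(a₀+mₖ₊₁)/dₖ₊₁⌋:
  k=1: m=37, d=17, a=4
  k=2: m=31, d=25, a=2
  k=3: m=19, d=41, a=1
  k=4: m=22, d=22, a=2
  k=5: m=22, d=41, a=1
  k=6: m=19, d=25, a=2
  k=7: m=31, d=17, a=4
  k=8: m=37, d=1, a=74
d=1 and a=2a₀=74 at k=8, so the next step gives (m, d) = (37, 17) again — its k=1 value — and the period has length 8.

[37; 4, 2, 1, 2, 1, 2, 4, 74]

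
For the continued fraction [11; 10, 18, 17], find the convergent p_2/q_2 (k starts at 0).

Using pₖ = aₖpₖ₋₁ + pₖ₋₂, qₖ = aₖqₖ₋₁ + qₖ₋₂ (with p₋₁=1, p₋₂=0, q₋₁=0, q₋₂=1):
  k=0: a=11, p=11, q=1
  k=1: a=10, p=111, q=10
  k=2: a=18, p=2009, q=181

2009/181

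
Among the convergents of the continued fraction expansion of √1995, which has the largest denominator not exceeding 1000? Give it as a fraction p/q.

35911/804

√1995 = [44; 1, 1, 1, 88, …] (period length 4).
Convergents:
  p_0/q_0 = 44/1
  p_1/q_1 = 45/1
  p_2/q_2 = 89/2
  p_3/q_3 = 134/3
  p_4/q_4 = 11881/266
  p_5/q_5 = 12015/269
  p_6/q_6 = 23896/535
  p_7/q_7 = 35911/804
  p_8/q_8 = 3184064/71287
q_7 = 804 ≤ 1000 < 71287 = q_8, so the answer is 35911/804.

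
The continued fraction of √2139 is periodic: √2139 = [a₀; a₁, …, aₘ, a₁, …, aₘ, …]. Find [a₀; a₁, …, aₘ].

[46; 4, 92]

a₀ = ⌊√2139⌋ = 46.
With m₀=0, d₀=1 and mₖ₊₁ = dₖaₖ − mₖ, dₖ₊₁ = (n − mₖ₊₁²)/dₖ, aₖ₊₁ = ⌊(a₀+mₖ₊₁)/dₖ₊₁⌋:
  k=1: m=46, d=23, a=4
  k=2: m=46, d=1, a=92
d=1 and a=2a₀=92 at k=2, so the next step gives (m, d) = (46, 23) again — its k=1 value — and the period has length 2.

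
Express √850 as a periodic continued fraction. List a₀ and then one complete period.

a₀ = ⌊√850⌋ = 29.
With m₀=0, d₀=1 and mₖ₊₁ = dₖaₖ − mₖ, dₖ₊₁ = (n − mₖ₊₁²)/dₖ, aₖ₊₁ = ⌊(a₀+mₖ₊₁)/dₖ₊₁⌋:
  k=1: m=29, d=9, a=6
  k=2: m=25, d=25, a=2
  k=3: m=25, d=9, a=6
  k=4: m=29, d=1, a=58
d=1 and a=2a₀=58 at k=4, so the next step gives (m, d) = (29, 9) again — its k=1 value — and the period has length 4.

[29; 6, 2, 6, 58]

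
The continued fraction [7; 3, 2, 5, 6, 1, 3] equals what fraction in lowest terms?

Fold from the inside: start with 3/1.
  1 + 1/3 = 4/3
  6 + 3/4 = 27/4
  5 + 4/27 = 139/27
  2 + 27/139 = 305/139
  3 + 139/305 = 1054/305
  7 + 305/1054 = 7683/1054

7683/1054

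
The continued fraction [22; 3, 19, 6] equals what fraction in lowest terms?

Using pₖ = aₖpₖ₋₁ + pₖ₋₂ and qₖ = aₖqₖ₋₁ + qₖ₋₂:
  k=0: a=22, p=22, q=1
  k=1: a=3, p=67, q=3
  k=2: a=19, p=1295, q=58
  k=3: a=6, p=7837, q=351

7837/351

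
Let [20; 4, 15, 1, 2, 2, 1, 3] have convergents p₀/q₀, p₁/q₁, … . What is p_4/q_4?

Using pₖ = aₖpₖ₋₁ + pₖ₋₂, qₖ = aₖqₖ₋₁ + qₖ₋₂ (with p₋₁=1, p₋₂=0, q₋₁=0, q₋₂=1):
  k=0: a=20, p=20, q=1
  k=1: a=4, p=81, q=4
  k=2: a=15, p=1235, q=61
  k=3: a=1, p=1316, q=65
  k=4: a=2, p=3867, q=191

3867/191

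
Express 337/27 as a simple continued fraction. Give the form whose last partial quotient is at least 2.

[12; 2, 13]

337 = 12·27 + 13
27 = 2·13 + 1
13 = 13·1 + 0  (stop)
So 337/27 = [12; 2, 13].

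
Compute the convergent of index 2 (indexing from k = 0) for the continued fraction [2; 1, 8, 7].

Using pₖ = aₖpₖ₋₁ + pₖ₋₂, qₖ = aₖqₖ₋₁ + qₖ₋₂ (with p₋₁=1, p₋₂=0, q₋₁=0, q₋₂=1):
  k=0: a=2, p=2, q=1
  k=1: a=1, p=3, q=1
  k=2: a=8, p=26, q=9

26/9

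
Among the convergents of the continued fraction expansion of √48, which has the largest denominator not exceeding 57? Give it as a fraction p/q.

97/14

√48 = [6; 1, 12, …] (period length 2).
Convergents:
  p_0/q_0 = 6/1
  p_1/q_1 = 7/1
  p_2/q_2 = 90/13
  p_3/q_3 = 97/14
  p_4/q_4 = 1254/181
q_3 = 14 ≤ 57 < 181 = q_4, so the answer is 97/14.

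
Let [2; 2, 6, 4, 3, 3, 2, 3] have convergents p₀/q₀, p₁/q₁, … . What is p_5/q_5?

1426/579

Using pₖ = aₖpₖ₋₁ + pₖ₋₂, qₖ = aₖqₖ₋₁ + qₖ₋₂ (with p₋₁=1, p₋₂=0, q₋₁=0, q₋₂=1):
  k=0: a=2, p=2, q=1
  k=1: a=2, p=5, q=2
  k=2: a=6, p=32, q=13
  k=3: a=4, p=133, q=54
  k=4: a=3, p=431, q=175
  k=5: a=3, p=1426, q=579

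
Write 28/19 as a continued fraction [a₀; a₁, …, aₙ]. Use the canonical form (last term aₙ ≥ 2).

28 = 1×19 + 9
19 = 2×9 + 1
9 = 9×1 + 0  (stop)
So 28/19 = [1; 2, 9].

[1; 2, 9]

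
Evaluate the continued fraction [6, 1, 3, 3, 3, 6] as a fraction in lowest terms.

1834/271

Using pₖ = aₖpₖ₋₁ + pₖ₋₂ and qₖ = aₖqₖ₋₁ + qₖ₋₂:
  k=0: a=6, p=6, q=1
  k=1: a=1, p=7, q=1
  k=2: a=3, p=27, q=4
  k=3: a=3, p=88, q=13
  k=4: a=3, p=291, q=43
  k=5: a=6, p=1834, q=271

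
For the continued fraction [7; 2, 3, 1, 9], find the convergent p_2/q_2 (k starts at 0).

Using pₖ = aₖpₖ₋₁ + pₖ₋₂, qₖ = aₖqₖ₋₁ + qₖ₋₂ (with p₋₁=1, p₋₂=0, q₋₁=0, q₋₂=1):
  k=0: a=7, p=7, q=1
  k=1: a=2, p=15, q=2
  k=2: a=3, p=52, q=7

52/7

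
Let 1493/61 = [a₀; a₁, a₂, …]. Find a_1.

2

1493 = 24·61 + 29   →  a_0 = 24
61 = 2·29 + 3   →  a_1 = 2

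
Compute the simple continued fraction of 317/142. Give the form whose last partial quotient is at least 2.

[2; 4, 3, 3, 3]

317 = 2×142 + 33
142 = 4×33 + 10
33 = 3×10 + 3
10 = 3×3 + 1
3 = 3×1 + 0  (stop)
So 317/142 = [2; 4, 3, 3, 3].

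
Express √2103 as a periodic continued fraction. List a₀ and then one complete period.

[45; 1, 6, 15, 6, 1, 90]

a₀ = ⌊√2103⌋ = 45.
With m₀=0, d₀=1 and mₖ₊₁ = dₖaₖ − mₖ, dₖ₊₁ = (n − mₖ₊₁²)/dₖ, aₖ₊₁ = ⌊(a₀+mₖ₊₁)/dₖ₊₁⌋:
  k=1: m=45, d=78, a=1
  k=2: m=33, d=13, a=6
  k=3: m=45, d=6, a=15
  k=4: m=45, d=13, a=6
  k=5: m=33, d=78, a=1
  k=6: m=45, d=1, a=90
d=1 and a=2a₀=90 at k=6, so the next step gives (m, d) = (45, 78) again — its k=1 value — and the period has length 6.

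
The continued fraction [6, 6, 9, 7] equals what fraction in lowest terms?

Fold from the inside: start with 7/1.
  9 + 1/7 = 64/7
  6 + 7/64 = 391/64
  6 + 64/391 = 2410/391

2410/391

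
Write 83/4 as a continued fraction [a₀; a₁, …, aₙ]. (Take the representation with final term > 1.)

83 = 20×4 + 3
4 = 1×3 + 1
3 = 3×1 + 0  (stop)
So 83/4 = [20; 1, 3].

[20; 1, 3]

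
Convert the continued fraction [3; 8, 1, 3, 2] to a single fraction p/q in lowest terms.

Using pₖ = aₖpₖ₋₁ + pₖ₋₂ and qₖ = aₖqₖ₋₁ + qₖ₋₂:
  k=0: a=3, p=3, q=1
  k=1: a=8, p=25, q=8
  k=2: a=1, p=28, q=9
  k=3: a=3, p=109, q=35
  k=4: a=2, p=246, q=79

246/79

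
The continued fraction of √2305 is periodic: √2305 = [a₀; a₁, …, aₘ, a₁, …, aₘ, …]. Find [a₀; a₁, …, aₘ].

a₀ = ⌊√2305⌋ = 48.

[48; 96]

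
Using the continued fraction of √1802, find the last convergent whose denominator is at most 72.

849/20

√1802 = [42; 2, 4, 2, 84, …] (period length 4).
Convergents:
  p_0/q_0 = 42/1
  p_1/q_1 = 85/2
  p_2/q_2 = 382/9
  p_3/q_3 = 849/20
  p_4/q_4 = 71698/1689
q_3 = 20 ≤ 72 < 1689 = q_4, so the answer is 849/20.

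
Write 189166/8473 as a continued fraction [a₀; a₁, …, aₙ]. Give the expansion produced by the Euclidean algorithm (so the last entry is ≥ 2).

[22; 3, 14, 3, 3, 19]

189166 = 22·8473 + 2760
8473 = 3·2760 + 193
2760 = 14·193 + 58
193 = 3·58 + 19
58 = 3·19 + 1
19 = 19·1 + 0  (stop)
So 189166/8473 = [22; 3, 14, 3, 3, 19].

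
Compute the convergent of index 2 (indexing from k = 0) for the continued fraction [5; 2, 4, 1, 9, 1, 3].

Using pₖ = aₖpₖ₋₁ + pₖ₋₂, qₖ = aₖqₖ₋₁ + qₖ₋₂ (with p₋₁=1, p₋₂=0, q₋₁=0, q₋₂=1):
  k=0: a=5, p=5, q=1
  k=1: a=2, p=11, q=2
  k=2: a=4, p=49, q=9

49/9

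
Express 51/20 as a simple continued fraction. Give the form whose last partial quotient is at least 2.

51 = 2·20 + 11
20 = 1·11 + 9
11 = 1·9 + 2
9 = 4·2 + 1
2 = 2·1 + 0  (stop)
So 51/20 = [2; 1, 1, 4, 2].

[2; 1, 1, 4, 2]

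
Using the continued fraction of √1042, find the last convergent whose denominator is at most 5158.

√1042 = [32; 3, 1, 1, 3, 64, …] (period length 5).
Convergents:
  p_0/q_0 = 32/1
  p_1/q_1 = 97/3
  p_2/q_2 = 129/4
  p_3/q_3 = 226/7
  p_4/q_4 = 807/25
  p_5/q_5 = 51874/1607
  p_6/q_6 = 156429/4846
  p_7/q_7 = 208303/6453
q_6 = 4846 ≤ 5158 < 6453 = q_7, so the answer is 156429/4846.

156429/4846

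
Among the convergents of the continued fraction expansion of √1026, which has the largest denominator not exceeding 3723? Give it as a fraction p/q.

65632/2049

√1026 = [32; 32, 64, …] (period length 2).
Convergents:
  p_0/q_0 = 32/1
  p_1/q_1 = 1025/32
  p_2/q_2 = 65632/2049
  p_3/q_3 = 2101249/65600
q_2 = 2049 ≤ 3723 < 65600 = q_3, so the answer is 65632/2049.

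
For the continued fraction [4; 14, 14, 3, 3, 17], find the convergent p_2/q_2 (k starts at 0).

Using pₖ = aₖpₖ₋₁ + pₖ₋₂, qₖ = aₖqₖ₋₁ + qₖ₋₂ (with p₋₁=1, p₋₂=0, q₋₁=0, q₋₂=1):
  k=0: a=4, p=4, q=1
  k=1: a=14, p=57, q=14
  k=2: a=14, p=802, q=197

802/197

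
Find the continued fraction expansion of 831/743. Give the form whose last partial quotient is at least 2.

831 = 1×743 + 88
743 = 8×88 + 39
88 = 2×39 + 10
39 = 3×10 + 9
10 = 1×9 + 1
9 = 9×1 + 0  (stop)
So 831/743 = [1; 8, 2, 3, 1, 9].

[1; 8, 2, 3, 1, 9]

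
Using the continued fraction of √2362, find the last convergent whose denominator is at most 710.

23717/488

√2362 = [48; 1, 1, 1, 1, 96, …] (period length 5).
Convergents:
  p_0/q_0 = 48/1
  p_1/q_1 = 49/1
  p_2/q_2 = 97/2
  p_3/q_3 = 146/3
  p_4/q_4 = 243/5
  p_5/q_5 = 23474/483
  p_6/q_6 = 23717/488
  p_7/q_7 = 47191/971
q_6 = 488 ≤ 710 < 971 = q_7, so the answer is 23717/488.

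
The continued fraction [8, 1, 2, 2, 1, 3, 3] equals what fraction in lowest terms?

Fold from the inside: start with 3/1.
  3 + 1/3 = 10/3
  1 + 3/10 = 13/10
  2 + 10/13 = 36/13
  2 + 13/36 = 85/36
  1 + 36/85 = 121/85
  8 + 85/121 = 1053/121

1053/121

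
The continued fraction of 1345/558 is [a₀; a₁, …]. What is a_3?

3

1345 = 2·558 + 229   →  a_0 = 2
558 = 2·229 + 100   →  a_1 = 2
229 = 2·100 + 29   →  a_2 = 2
100 = 3·29 + 13   →  a_3 = 3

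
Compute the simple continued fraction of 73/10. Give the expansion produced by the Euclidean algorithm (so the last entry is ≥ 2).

[7; 3, 3]

73 = 7*10 + 3
10 = 3*3 + 1
3 = 3*1 + 0  (stop)
So 73/10 = [7; 3, 3].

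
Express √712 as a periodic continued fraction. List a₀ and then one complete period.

a₀ = ⌊√712⌋ = 26.
With m₀=0, d₀=1 and mₖ₊₁ = dₖaₖ − mₖ, dₖ₊₁ = (n − mₖ₊₁²)/dₖ, aₖ₊₁ = ⌊(a₀+mₖ₊₁)/dₖ₊₁⌋:
  k=1: m=26, d=36, a=1
  k=2: m=10, d=17, a=2
  k=3: m=24, d=8, a=6
  k=4: m=24, d=17, a=2
  k=5: m=10, d=36, a=1
  k=6: m=26, d=1, a=52
d=1 and a=2a₀=52 at k=6, so the next step gives (m, d) = (26, 36) again — its k=1 value — and the period has length 6.

[26; 1, 2, 6, 2, 1, 52]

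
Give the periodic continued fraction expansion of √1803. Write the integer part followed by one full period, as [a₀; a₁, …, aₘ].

a₀ = ⌊√1803⌋ = 42.
With m₀=0, d₀=1 and mₖ₊₁ = dₖaₖ − mₖ, dₖ₊₁ = (n − mₖ₊₁²)/dₖ, aₖ₊₁ = ⌊(a₀+mₖ₊₁)/dₖ₊₁⌋:
  k=1: m=42, d=39, a=2
  k=2: m=36, d=13, a=6
  k=3: m=42, d=3, a=28
  k=4: m=42, d=13, a=6
  k=5: m=36, d=39, a=2
  k=6: m=42, d=1, a=84
d=1 and a=2a₀=84 at k=6, so the next step gives (m, d) = (42, 39) again — its k=1 value — and the period has length 6.

[42; 2, 6, 28, 6, 2, 84]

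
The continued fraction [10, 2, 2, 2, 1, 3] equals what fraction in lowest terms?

656/63

Fold from the inside: start with 3/1.
  1 + 1/3 = 4/3
  2 + 3/4 = 11/4
  2 + 4/11 = 26/11
  2 + 11/26 = 63/26
  10 + 26/63 = 656/63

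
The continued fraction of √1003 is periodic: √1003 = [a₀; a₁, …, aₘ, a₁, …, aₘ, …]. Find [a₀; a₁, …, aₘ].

[31; 1, 2, 31, 2, 1, 62]

a₀ = ⌊√1003⌋ = 31.
With m₀=0, d₀=1 and mₖ₊₁ = dₖaₖ − mₖ, dₖ₊₁ = (n − mₖ₊₁²)/dₖ, aₖ₊₁ = ⌊(a₀+mₖ₊₁)/dₖ₊₁⌋:
  k=1: m=31, d=42, a=1
  k=2: m=11, d=21, a=2
  k=3: m=31, d=2, a=31
  k=4: m=31, d=21, a=2
  k=5: m=11, d=42, a=1
  k=6: m=31, d=1, a=62
d=1 and a=2a₀=62 at k=6, so the next step gives (m, d) = (31, 42) again — its k=1 value — and the period has length 6.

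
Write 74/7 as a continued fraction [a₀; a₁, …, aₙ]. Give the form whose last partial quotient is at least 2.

74 = 10·7 + 4
7 = 1·4 + 3
4 = 1·3 + 1
3 = 3·1 + 0  (stop)
So 74/7 = [10; 1, 1, 3].

[10; 1, 1, 3]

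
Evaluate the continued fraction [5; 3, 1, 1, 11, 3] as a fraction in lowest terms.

1321/250

Fold from the inside: start with 3/1.
  11 + 1/3 = 34/3
  1 + 3/34 = 37/34
  1 + 34/37 = 71/37
  3 + 37/71 = 250/71
  5 + 71/250 = 1321/250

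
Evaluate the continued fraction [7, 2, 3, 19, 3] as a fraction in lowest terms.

3061/412

Using pₖ = aₖpₖ₋₁ + pₖ₋₂ and qₖ = aₖqₖ₋₁ + qₖ₋₂:
  k=0: a=7, p=7, q=1
  k=1: a=2, p=15, q=2
  k=2: a=3, p=52, q=7
  k=3: a=19, p=1003, q=135
  k=4: a=3, p=3061, q=412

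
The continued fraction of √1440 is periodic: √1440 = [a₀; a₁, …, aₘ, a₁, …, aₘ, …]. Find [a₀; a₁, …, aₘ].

[37; 1, 17, 1, 74]

a₀ = ⌊√1440⌋ = 37.
With m₀=0, d₀=1 and mₖ₊₁ = dₖaₖ − mₖ, dₖ₊₁ = (n − mₖ₊₁²)/dₖ, aₖ₊₁ = ⌊(a₀+mₖ₊₁)/dₖ₊₁⌋:
  k=1: m=37, d=71, a=1
  k=2: m=34, d=4, a=17
  k=3: m=34, d=71, a=1
  k=4: m=37, d=1, a=74
d=1 and a=2a₀=74 at k=4, so the next step gives (m, d) = (37, 71) again — its k=1 value — and the period has length 4.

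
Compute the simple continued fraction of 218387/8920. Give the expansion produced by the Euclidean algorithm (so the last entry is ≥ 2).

218387 = 24·8920 + 4307
8920 = 2·4307 + 306
4307 = 14·306 + 23
306 = 13·23 + 7
23 = 3·7 + 2
7 = 3·2 + 1
2 = 2·1 + 0  (stop)
So 218387/8920 = [24; 2, 14, 13, 3, 3, 2].

[24; 2, 14, 13, 3, 3, 2]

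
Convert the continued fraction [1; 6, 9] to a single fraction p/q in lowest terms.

64/55

Using pₖ = aₖpₖ₋₁ + pₖ₋₂ and qₖ = aₖqₖ₋₁ + qₖ₋₂:
  k=0: a=1, p=1, q=1
  k=1: a=6, p=7, q=6
  k=2: a=9, p=64, q=55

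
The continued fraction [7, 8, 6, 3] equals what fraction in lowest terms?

1104/155

Using pₖ = aₖpₖ₋₁ + pₖ₋₂ and qₖ = aₖqₖ₋₁ + qₖ₋₂:
  k=0: a=7, p=7, q=1
  k=1: a=8, p=57, q=8
  k=2: a=6, p=349, q=49
  k=3: a=3, p=1104, q=155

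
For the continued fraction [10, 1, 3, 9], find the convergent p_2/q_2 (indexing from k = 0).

43/4

Using pₖ = aₖpₖ₋₁ + pₖ₋₂, qₖ = aₖqₖ₋₁ + qₖ₋₂ (with p₋₁=1, p₋₂=0, q₋₁=0, q₋₂=1):
  k=0: a=10, p=10, q=1
  k=1: a=1, p=11, q=1
  k=2: a=3, p=43, q=4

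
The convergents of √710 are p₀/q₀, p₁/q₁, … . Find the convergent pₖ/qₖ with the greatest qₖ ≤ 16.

√710 = [26; 1, 1, 1, 4, 1, 1, 1, 52, …] (period length 8).
Convergents:
  p_0/q_0 = 26/1
  p_1/q_1 = 27/1
  p_2/q_2 = 53/2
  p_3/q_3 = 80/3
  p_4/q_4 = 373/14
  p_5/q_5 = 453/17
q_4 = 14 ≤ 16 < 17 = q_5, so the answer is 373/14.

373/14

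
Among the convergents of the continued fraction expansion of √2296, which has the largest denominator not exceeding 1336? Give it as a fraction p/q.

55152/1151

√2296 = [47; 1, 10, 1, 94, …] (period length 4).
Convergents:
  p_0/q_0 = 47/1
  p_1/q_1 = 48/1
  p_2/q_2 = 527/11
  p_3/q_3 = 575/12
  p_4/q_4 = 54577/1139
  p_5/q_5 = 55152/1151
  p_6/q_6 = 606097/12649
q_5 = 1151 ≤ 1336 < 12649 = q_6, so the answer is 55152/1151.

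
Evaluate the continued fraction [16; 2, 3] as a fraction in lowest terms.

Using pₖ = aₖpₖ₋₁ + pₖ₋₂ and qₖ = aₖqₖ₋₁ + qₖ₋₂:
  k=0: a=16, p=16, q=1
  k=1: a=2, p=33, q=2
  k=2: a=3, p=115, q=7

115/7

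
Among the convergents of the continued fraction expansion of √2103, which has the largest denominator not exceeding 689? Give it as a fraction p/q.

√2103 = [45; 1, 6, 15, 6, 1, 90, …] (period length 6).
Convergents:
  p_0/q_0 = 45/1
  p_1/q_1 = 46/1
  p_2/q_2 = 321/7
  p_3/q_3 = 4861/106
  p_4/q_4 = 29487/643
  p_5/q_5 = 34348/749
q_4 = 643 ≤ 689 < 749 = q_5, so the answer is 29487/643.

29487/643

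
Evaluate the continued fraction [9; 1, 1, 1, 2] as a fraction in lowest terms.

Using pₖ = aₖpₖ₋₁ + pₖ₋₂ and qₖ = aₖqₖ₋₁ + qₖ₋₂:
  k=0: a=9, p=9, q=1
  k=1: a=1, p=10, q=1
  k=2: a=1, p=19, q=2
  k=3: a=1, p=29, q=3
  k=4: a=2, p=77, q=8

77/8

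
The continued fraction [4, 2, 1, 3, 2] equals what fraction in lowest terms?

109/25

Fold from the inside: start with 2/1.
  3 + 1/2 = 7/2
  1 + 2/7 = 9/7
  2 + 7/9 = 25/9
  4 + 9/25 = 109/25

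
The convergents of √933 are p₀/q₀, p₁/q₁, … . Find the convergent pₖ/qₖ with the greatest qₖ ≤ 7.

61/2

√933 = [30; 1, 1, 5, 20, 5, 1, 1, 60, …] (period length 8).
Convergents:
  p_0/q_0 = 30/1
  p_1/q_1 = 31/1
  p_2/q_2 = 61/2
  p_3/q_3 = 336/11
q_2 = 2 ≤ 7 < 11 = q_3, so the answer is 61/2.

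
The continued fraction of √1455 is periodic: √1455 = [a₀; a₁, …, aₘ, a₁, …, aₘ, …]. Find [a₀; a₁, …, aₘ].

a₀ = ⌊√1455⌋ = 38.

[38; 6, 1, 11, 1, 6, 76]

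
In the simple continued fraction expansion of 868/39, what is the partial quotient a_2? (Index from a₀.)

868 = 22·39 + 10   →  a_0 = 22
39 = 3·10 + 9   →  a_1 = 3
10 = 1·9 + 1   →  a_2 = 1

1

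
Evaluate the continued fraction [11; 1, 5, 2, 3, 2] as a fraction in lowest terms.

Fold from the inside: start with 2/1.
  3 + 1/2 = 7/2
  2 + 2/7 = 16/7
  5 + 7/16 = 87/16
  1 + 16/87 = 103/87
  11 + 87/103 = 1220/103

1220/103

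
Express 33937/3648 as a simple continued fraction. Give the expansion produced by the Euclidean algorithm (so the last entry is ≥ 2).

33937 = 9*3648 + 1105
3648 = 3*1105 + 333
1105 = 3*333 + 106
333 = 3*106 + 15
106 = 7*15 + 1
15 = 15*1 + 0  (stop)
So 33937/3648 = [9; 3, 3, 3, 7, 15].

[9; 3, 3, 3, 7, 15]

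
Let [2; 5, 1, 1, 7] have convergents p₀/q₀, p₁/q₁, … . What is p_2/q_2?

Using pₖ = aₖpₖ₋₁ + pₖ₋₂, qₖ = aₖqₖ₋₁ + qₖ₋₂ (with p₋₁=1, p₋₂=0, q₋₁=0, q₋₂=1):
  k=0: a=2, p=2, q=1
  k=1: a=5, p=11, q=5
  k=2: a=1, p=13, q=6

13/6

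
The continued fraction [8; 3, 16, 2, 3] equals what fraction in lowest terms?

2931/352

Fold from the inside: start with 3/1.
  2 + 1/3 = 7/3
  16 + 3/7 = 115/7
  3 + 7/115 = 352/115
  8 + 115/352 = 2931/352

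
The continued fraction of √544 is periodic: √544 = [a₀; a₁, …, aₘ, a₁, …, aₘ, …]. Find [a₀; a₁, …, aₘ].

[23; 3, 11, 3, 46]

a₀ = ⌊√544⌋ = 23.
With m₀=0, d₀=1 and mₖ₊₁ = dₖaₖ − mₖ, dₖ₊₁ = (n − mₖ₊₁²)/dₖ, aₖ₊₁ = ⌊(a₀+mₖ₊₁)/dₖ₊₁⌋:
  k=1: m=23, d=15, a=3
  k=2: m=22, d=4, a=11
  k=3: m=22, d=15, a=3
  k=4: m=23, d=1, a=46
d=1 and a=2a₀=46 at k=4, so the next step gives (m, d) = (23, 15) again — its k=1 value — and the period has length 4.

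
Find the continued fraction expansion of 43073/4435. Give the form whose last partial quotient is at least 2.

[9; 1, 2, 2, 8, 1, 3, 17]

43073 = 9·4435 + 3158
4435 = 1·3158 + 1277
3158 = 2·1277 + 604
1277 = 2·604 + 69
604 = 8·69 + 52
69 = 1·52 + 17
52 = 3·17 + 1
17 = 17·1 + 0  (stop)
So 43073/4435 = [9; 1, 2, 2, 8, 1, 3, 17].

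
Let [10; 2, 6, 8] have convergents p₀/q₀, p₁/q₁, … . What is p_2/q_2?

136/13

Using pₖ = aₖpₖ₋₁ + pₖ₋₂, qₖ = aₖqₖ₋₁ + qₖ₋₂ (with p₋₁=1, p₋₂=0, q₋₁=0, q₋₂=1):
  k=0: a=10, p=10, q=1
  k=1: a=2, p=21, q=2
  k=2: a=6, p=136, q=13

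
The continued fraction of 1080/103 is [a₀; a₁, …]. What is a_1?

2

1080 = 10·103 + 50   →  a_0 = 10
103 = 2·50 + 3   →  a_1 = 2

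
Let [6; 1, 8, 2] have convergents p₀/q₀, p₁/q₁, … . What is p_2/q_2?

Using pₖ = aₖpₖ₋₁ + pₖ₋₂, qₖ = aₖqₖ₋₁ + qₖ₋₂ (with p₋₁=1, p₋₂=0, q₋₁=0, q₋₂=1):
  k=0: a=6, p=6, q=1
  k=1: a=1, p=7, q=1
  k=2: a=8, p=62, q=9

62/9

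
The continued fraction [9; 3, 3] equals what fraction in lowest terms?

93/10

Using pₖ = aₖpₖ₋₁ + pₖ₋₂ and qₖ = aₖqₖ₋₁ + qₖ₋₂:
  k=0: a=9, p=9, q=1
  k=1: a=3, p=28, q=3
  k=2: a=3, p=93, q=10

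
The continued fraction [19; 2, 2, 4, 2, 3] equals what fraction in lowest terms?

Fold from the inside: start with 3/1.
  2 + 1/3 = 7/3
  4 + 3/7 = 31/7
  2 + 7/31 = 69/31
  2 + 31/69 = 169/69
  19 + 69/169 = 3280/169

3280/169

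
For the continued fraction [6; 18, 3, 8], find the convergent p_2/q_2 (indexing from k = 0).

Using pₖ = aₖpₖ₋₁ + pₖ₋₂, qₖ = aₖqₖ₋₁ + qₖ₋₂ (with p₋₁=1, p₋₂=0, q₋₁=0, q₋₂=1):
  k=0: a=6, p=6, q=1
  k=1: a=18, p=109, q=18
  k=2: a=3, p=333, q=55

333/55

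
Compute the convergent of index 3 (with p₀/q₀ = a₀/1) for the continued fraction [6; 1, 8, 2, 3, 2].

131/19

Using pₖ = aₖpₖ₋₁ + pₖ₋₂, qₖ = aₖqₖ₋₁ + qₖ₋₂ (with p₋₁=1, p₋₂=0, q₋₁=0, q₋₂=1):
  k=0: a=6, p=6, q=1
  k=1: a=1, p=7, q=1
  k=2: a=8, p=62, q=9
  k=3: a=2, p=131, q=19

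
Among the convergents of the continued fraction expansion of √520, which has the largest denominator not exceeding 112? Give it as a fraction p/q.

√520 = [22; 1, 4, 11, 4, 1, 44, …] (period length 6).
Convergents:
  p_0/q_0 = 22/1
  p_1/q_1 = 23/1
  p_2/q_2 = 114/5
  p_3/q_3 = 1277/56
  p_4/q_4 = 5222/229
q_3 = 56 ≤ 112 < 229 = q_4, so the answer is 1277/56.

1277/56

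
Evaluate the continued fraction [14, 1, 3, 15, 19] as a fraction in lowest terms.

Using pₖ = aₖpₖ₋₁ + pₖ₋₂ and qₖ = aₖqₖ₋₁ + qₖ₋₂:
  k=0: a=14, p=14, q=1
  k=1: a=1, p=15, q=1
  k=2: a=3, p=59, q=4
  k=3: a=15, p=900, q=61
  k=4: a=19, p=17159, q=1163

17159/1163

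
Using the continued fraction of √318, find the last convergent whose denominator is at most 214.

3727/209

√318 = [17; 1, 4, 1, 34, …] (period length 4).
Convergents:
  p_0/q_0 = 17/1
  p_1/q_1 = 18/1
  p_2/q_2 = 89/5
  p_3/q_3 = 107/6
  p_4/q_4 = 3727/209
  p_5/q_5 = 3834/215
q_4 = 209 ≤ 214 < 215 = q_5, so the answer is 3727/209.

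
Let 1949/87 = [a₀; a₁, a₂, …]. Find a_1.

1949 = 22·87 + 35   →  a_0 = 22
87 = 2·35 + 17   →  a_1 = 2

2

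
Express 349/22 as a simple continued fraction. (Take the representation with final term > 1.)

[15; 1, 6, 3]

349 = 15·22 + 19
22 = 1·19 + 3
19 = 6·3 + 1
3 = 3·1 + 0  (stop)
So 349/22 = [15; 1, 6, 3].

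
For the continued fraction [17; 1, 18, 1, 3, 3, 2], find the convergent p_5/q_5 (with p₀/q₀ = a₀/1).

Using pₖ = aₖpₖ₋₁ + pₖ₋₂, qₖ = aₖqₖ₋₁ + qₖ₋₂ (with p₋₁=1, p₋₂=0, q₋₁=0, q₋₂=1):
  k=0: a=17, p=17, q=1
  k=1: a=1, p=18, q=1
  k=2: a=18, p=341, q=19
  k=3: a=1, p=359, q=20
  k=4: a=3, p=1418, q=79
  k=5: a=3, p=4613, q=257

4613/257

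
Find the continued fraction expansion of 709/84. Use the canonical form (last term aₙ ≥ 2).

709 = 8·84 + 37
84 = 2·37 + 10
37 = 3·10 + 7
10 = 1·7 + 3
7 = 2·3 + 1
3 = 3·1 + 0  (stop)
So 709/84 = [8; 2, 3, 1, 2, 3].

[8; 2, 3, 1, 2, 3]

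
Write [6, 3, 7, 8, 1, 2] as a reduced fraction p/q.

Using pₖ = aₖpₖ₋₁ + pₖ₋₂ and qₖ = aₖqₖ₋₁ + qₖ₋₂:
  k=0: a=6, p=6, q=1
  k=1: a=3, p=19, q=3
  k=2: a=7, p=139, q=22
  k=3: a=8, p=1131, q=179
  k=4: a=1, p=1270, q=201
  k=5: a=2, p=3671, q=581

3671/581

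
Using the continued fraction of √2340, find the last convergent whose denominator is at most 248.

8417/174

√2340 = [48; 2, 1, 2, 10, 2, 1, 2, 96, …] (period length 8).
Convergents:
  p_0/q_0 = 48/1
  p_1/q_1 = 97/2
  p_2/q_2 = 145/3
  p_3/q_3 = 387/8
  p_4/q_4 = 4015/83
  p_5/q_5 = 8417/174
  p_6/q_6 = 12432/257
q_5 = 174 ≤ 248 < 257 = q_6, so the answer is 8417/174.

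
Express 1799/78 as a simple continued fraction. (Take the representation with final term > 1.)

1799 = 23×78 + 5
78 = 15×5 + 3
5 = 1×3 + 2
3 = 1×2 + 1
2 = 2×1 + 0  (stop)
So 1799/78 = [23; 15, 1, 1, 2].

[23; 15, 1, 1, 2]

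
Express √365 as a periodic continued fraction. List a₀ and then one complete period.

[19; 9, 1, 1, 9, 38]

a₀ = ⌊√365⌋ = 19.
With m₀=0, d₀=1 and mₖ₊₁ = dₖaₖ − mₖ, dₖ₊₁ = (n − mₖ₊₁²)/dₖ, aₖ₊₁ = ⌊(a₀+mₖ₊₁)/dₖ₊₁⌋:
  k=1: m=19, d=4, a=9
  k=2: m=17, d=19, a=1
  k=3: m=2, d=19, a=1
  k=4: m=17, d=4, a=9
  k=5: m=19, d=1, a=38
d=1 and a=2a₀=38 at k=5, so the next step gives (m, d) = (19, 4) again — its k=1 value — and the period has length 5.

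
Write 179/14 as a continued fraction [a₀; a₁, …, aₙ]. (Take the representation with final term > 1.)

179 = 12·14 + 11
14 = 1·11 + 3
11 = 3·3 + 2
3 = 1·2 + 1
2 = 2·1 + 0  (stop)
So 179/14 = [12; 1, 3, 1, 2].

[12; 1, 3, 1, 2]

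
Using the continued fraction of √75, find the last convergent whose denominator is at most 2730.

22508/2599

√75 = [8; 1, 1, 1, 16, …] (period length 4).
Convergents:
  p_0/q_0 = 8/1
  p_1/q_1 = 9/1
  p_2/q_2 = 17/2
  p_3/q_3 = 26/3
  p_4/q_4 = 433/50
  p_5/q_5 = 459/53
  p_6/q_6 = 892/103
  p_7/q_7 = 1351/156
  p_8/q_8 = 22508/2599
  p_9/q_9 = 23859/2755
q_8 = 2599 ≤ 2730 < 2755 = q_9, so the answer is 22508/2599.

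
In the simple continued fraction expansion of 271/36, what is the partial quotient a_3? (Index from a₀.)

271 = 7·36 + 19   →  a_0 = 7
36 = 1·19 + 17   →  a_1 = 1
19 = 1·17 + 2   →  a_2 = 1
17 = 8·2 + 1   →  a_3 = 8

8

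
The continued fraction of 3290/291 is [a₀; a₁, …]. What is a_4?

3290 = 11·291 + 89   →  a_0 = 11
291 = 3·89 + 24   →  a_1 = 3
89 = 3·24 + 17   →  a_2 = 3
24 = 1·17 + 7   →  a_3 = 1
17 = 2·7 + 3   →  a_4 = 2

2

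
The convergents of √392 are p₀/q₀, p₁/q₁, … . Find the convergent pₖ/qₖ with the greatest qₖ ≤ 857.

√392 = [19; 1, 3, 1, 38, …] (period length 4).
Convergents:
  p_0/q_0 = 19/1
  p_1/q_1 = 20/1
  p_2/q_2 = 79/4
  p_3/q_3 = 99/5
  p_4/q_4 = 3841/194
  p_5/q_5 = 3940/199
  p_6/q_6 = 15661/791
  p_7/q_7 = 19601/990
q_6 = 791 ≤ 857 < 990 = q_7, so the answer is 15661/791.

15661/791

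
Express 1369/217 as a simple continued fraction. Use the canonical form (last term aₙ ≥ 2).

1369 = 6×217 + 67
217 = 3×67 + 16
67 = 4×16 + 3
16 = 5×3 + 1
3 = 3×1 + 0  (stop)
So 1369/217 = [6; 3, 4, 5, 3].

[6; 3, 4, 5, 3]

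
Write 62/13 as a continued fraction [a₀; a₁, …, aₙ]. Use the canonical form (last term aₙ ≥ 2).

62 = 4×13 + 10
13 = 1×10 + 3
10 = 3×3 + 1
3 = 3×1 + 0  (stop)
So 62/13 = [4; 1, 3, 3].

[4; 1, 3, 3]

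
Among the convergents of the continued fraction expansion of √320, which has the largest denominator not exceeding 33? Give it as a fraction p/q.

161/9

√320 = [17; 1, 7, 1, 34, …] (period length 4).
Convergents:
  p_0/q_0 = 17/1
  p_1/q_1 = 18/1
  p_2/q_2 = 143/8
  p_3/q_3 = 161/9
  p_4/q_4 = 5617/314
q_3 = 9 ≤ 33 < 314 = q_4, so the answer is 161/9.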